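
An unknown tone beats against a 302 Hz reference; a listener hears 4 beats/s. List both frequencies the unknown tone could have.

|f − 302| = 4, so f = 302 ± 4.

298 Hz or 306 Hz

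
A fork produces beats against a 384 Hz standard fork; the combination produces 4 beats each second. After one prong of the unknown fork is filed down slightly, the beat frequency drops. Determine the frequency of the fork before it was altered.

|f − 384| = 4, so the fork was at either 380 Hz or 388 Hz.
Filing a prong removes mass and raises the fork's frequency; the adjustment raises the fork's frequency.
The beat rate fell, so the adjustment moved the fork toward 384 Hz — it must have started below the reference.

380 Hz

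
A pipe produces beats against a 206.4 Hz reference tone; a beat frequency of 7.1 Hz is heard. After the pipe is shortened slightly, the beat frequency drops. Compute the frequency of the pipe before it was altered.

|f − 206.4| = 7.1, so the pipe was at either 199.3 Hz or 213.5 Hz.
A shorter pipe has a higher fundamental; the adjustment raises the pipe's frequency.
The beat rate fell, so the adjustment moved the pipe toward 206.4 Hz — it must have started below the reference.

199.3 Hz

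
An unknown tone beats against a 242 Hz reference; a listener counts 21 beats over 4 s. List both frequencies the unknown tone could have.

236.75 Hz or 247.25 Hz

Beat frequency = 21/4 = 5.25 Hz.
|f − 242| = 5.25, so f = 242 ± 5.25.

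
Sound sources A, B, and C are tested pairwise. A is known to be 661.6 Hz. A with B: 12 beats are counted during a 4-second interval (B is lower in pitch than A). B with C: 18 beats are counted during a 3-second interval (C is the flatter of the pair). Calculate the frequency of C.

652.6 Hz

A–B: Beat frequency = 12/4 = 3 Hz.
B is below A, so f_B = 661.6 − 3 = 658.6 Hz.
B–C: Beat frequency = 18/3 = 6 Hz.
C is below B, so f_C = 658.6 − 6 = 652.6 Hz.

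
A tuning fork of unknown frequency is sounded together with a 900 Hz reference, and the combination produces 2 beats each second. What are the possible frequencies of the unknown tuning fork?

|f − 900| = 2, so f = 900 ± 2.

898 Hz or 902 Hz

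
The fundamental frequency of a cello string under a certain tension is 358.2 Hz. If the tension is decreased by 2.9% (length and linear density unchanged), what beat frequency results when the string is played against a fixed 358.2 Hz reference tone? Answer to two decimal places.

For a string, f ∝ √T, so the new frequency is 358.2·√0.971 = 352.9679 Hz.
f_beat = |352.9679 − 358.2| = 5.23 Hz.

5.23 Hz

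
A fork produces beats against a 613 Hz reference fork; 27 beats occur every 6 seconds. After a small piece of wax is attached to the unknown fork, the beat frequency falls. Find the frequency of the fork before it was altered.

Beat frequency = 27/6 = 4.5 Hz.
|f − 613| = 4.5, so the fork was at either 608.5 Hz or 617.5 Hz.
Loading a fork with wax lowers its frequency; the adjustment lowers the fork's frequency.
The beat rate fell, so the adjustment moved the fork toward 613 Hz — it must have started above the reference.

617.5 Hz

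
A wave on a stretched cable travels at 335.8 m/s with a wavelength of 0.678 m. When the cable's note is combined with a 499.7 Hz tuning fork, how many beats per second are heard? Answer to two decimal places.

4.42 Hz

Source frequency f = v/λ = 335.8/0.678 = 495.2802 Hz.
f_beat = |495.2802 − 499.7| = 4.42 Hz.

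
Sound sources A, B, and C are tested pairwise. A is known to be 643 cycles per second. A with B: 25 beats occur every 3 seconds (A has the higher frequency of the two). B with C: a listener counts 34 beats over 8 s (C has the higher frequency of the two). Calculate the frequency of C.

A–B: Beat frequency = 25/3 = 8.3333 Hz.
B is below A, so f_B = 643 − 8.3333 = 634.6667 Hz.
B–C: Beat frequency = 34/8 = 4.25 Hz.
C is above B, so f_C = 634.6667 + 4.25 = 638.9167 Hz.

638.9167 Hz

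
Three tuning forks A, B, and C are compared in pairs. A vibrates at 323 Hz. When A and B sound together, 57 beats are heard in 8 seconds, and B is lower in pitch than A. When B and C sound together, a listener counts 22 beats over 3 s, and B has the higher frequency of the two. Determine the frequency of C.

308.5417 Hz

A–B: Beat frequency = 57/8 = 7.125 Hz.
B is below A, so f_B = 323 − 7.125 = 315.875 Hz.
B–C: Beat frequency = 22/3 = 7.3333 Hz.
C is below B, so f_C = 315.875 − 7.3333 = 308.5417 Hz.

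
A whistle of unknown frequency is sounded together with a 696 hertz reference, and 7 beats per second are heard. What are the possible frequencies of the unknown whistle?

689 Hz or 703 Hz

|f − 696| = 7, so f = 696 ± 7.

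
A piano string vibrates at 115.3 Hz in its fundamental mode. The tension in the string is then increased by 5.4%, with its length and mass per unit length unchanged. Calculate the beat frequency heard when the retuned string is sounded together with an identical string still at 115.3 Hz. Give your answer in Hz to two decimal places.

For a string, f ∝ √T, so the new frequency is 115.3·√1.054 = 118.3722 Hz.
f_beat = |118.3722 − 115.3| = 3.07 Hz.

3.07 Hz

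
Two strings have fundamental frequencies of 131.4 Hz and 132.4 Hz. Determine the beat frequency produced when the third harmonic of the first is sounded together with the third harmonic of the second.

Third harmonic of the first: 3·131.4 = 394.2 Hz.
Third harmonic of the second: 3·132.4 = 397.2 Hz.
f_beat = |394.2 − 397.2| = 3.0 Hz.

3.0 Hz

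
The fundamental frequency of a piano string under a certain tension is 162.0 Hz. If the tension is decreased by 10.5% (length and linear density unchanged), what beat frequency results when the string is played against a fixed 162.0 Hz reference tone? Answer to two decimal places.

8.74 Hz

For a string, f ∝ √T, so the new frequency is 162.0·√0.895 = 153.2592 Hz.
f_beat = |153.2592 − 162.0| = 8.74 Hz.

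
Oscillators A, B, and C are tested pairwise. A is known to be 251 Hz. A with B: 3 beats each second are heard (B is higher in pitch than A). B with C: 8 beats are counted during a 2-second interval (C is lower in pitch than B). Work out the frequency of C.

B is above A, so f_B = 251 + 3 = 254 Hz.
B–C: Beat frequency = 8/2 = 4 Hz.
C is below B, so f_C = 254 − 4 = 250 Hz.

250 Hz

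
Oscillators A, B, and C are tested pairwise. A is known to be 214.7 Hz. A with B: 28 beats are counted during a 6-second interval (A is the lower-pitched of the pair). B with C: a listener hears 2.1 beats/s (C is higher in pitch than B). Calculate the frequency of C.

A–B: Beat frequency = 28/6 = 4.6667 Hz.
B is above A, so f_B = 214.7 + 4.6667 = 219.3667 Hz.
C is above B, so f_C = 219.3667 + 2.1 = 221.4667 Hz.

221.4667 Hz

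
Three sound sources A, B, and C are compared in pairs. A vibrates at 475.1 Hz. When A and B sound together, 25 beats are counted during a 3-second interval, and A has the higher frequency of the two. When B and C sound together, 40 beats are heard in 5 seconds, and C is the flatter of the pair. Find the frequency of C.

458.7667 Hz

A–B: Beat frequency = 25/3 = 8.3333 Hz.
B is below A, so f_B = 475.1 − 8.3333 = 466.7667 Hz.
B–C: Beat frequency = 40/5 = 8 Hz.
C is below B, so f_C = 466.7667 − 8 = 458.7667 Hz.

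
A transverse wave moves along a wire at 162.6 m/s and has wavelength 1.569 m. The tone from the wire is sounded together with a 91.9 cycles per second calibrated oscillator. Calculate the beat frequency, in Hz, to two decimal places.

11.73 Hz

Source frequency f = v/λ = 162.6/1.569 = 103.6329 Hz.
f_beat = |103.6329 − 91.9| = 11.73 Hz.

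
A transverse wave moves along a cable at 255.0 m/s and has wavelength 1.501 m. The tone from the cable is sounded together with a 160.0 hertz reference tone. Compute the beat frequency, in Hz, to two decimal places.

9.89 Hz

Source frequency f = v/λ = 255.0/1.501 = 169.8867 Hz.
f_beat = |169.8867 − 160.0| = 9.89 Hz.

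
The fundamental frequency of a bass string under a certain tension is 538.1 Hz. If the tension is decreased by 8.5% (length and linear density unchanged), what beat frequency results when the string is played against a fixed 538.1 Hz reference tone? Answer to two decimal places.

23.38 Hz

For a string, f ∝ √T, so the new frequency is 538.1·√0.915 = 514.7230 Hz.
f_beat = |514.7230 − 538.1| = 23.38 Hz.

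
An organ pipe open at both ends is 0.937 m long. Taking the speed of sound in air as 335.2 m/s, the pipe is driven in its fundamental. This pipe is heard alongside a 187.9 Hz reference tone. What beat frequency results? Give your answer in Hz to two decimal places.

9.03 Hz

Open pipe: f_n = n·v/(2L) = 1·335.2/(2·0.937) = 178.8687 Hz.
f_beat = |178.8687 − 187.9| = 9.03 Hz.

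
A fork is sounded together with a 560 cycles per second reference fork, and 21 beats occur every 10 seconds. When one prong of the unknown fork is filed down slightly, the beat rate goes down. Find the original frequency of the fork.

557.9 Hz

Beat frequency = 21/10 = 2.1 Hz.
|f − 560| = 2.1, so the fork was at either 557.9 Hz or 562.1 Hz.
Filing a prong removes mass and raises the fork's frequency; the adjustment raises the fork's frequency.
The beat rate fell, so the adjustment moved the fork toward 560 Hz — it must have started below the reference.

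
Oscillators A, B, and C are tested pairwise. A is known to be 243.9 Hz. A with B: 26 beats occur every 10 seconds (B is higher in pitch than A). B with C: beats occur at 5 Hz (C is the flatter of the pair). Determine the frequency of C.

A–B: Beat frequency = 26/10 = 2.6 Hz.
B is above A, so f_B = 243.9 + 2.6 = 246.5 Hz.
C is below B, so f_C = 246.5 − 5 = 241.5 Hz.

241.5 Hz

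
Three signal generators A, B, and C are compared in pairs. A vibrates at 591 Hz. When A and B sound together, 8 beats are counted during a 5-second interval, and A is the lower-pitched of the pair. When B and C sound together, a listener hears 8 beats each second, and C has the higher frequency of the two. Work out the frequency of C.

A–B: Beat frequency = 8/5 = 1.6 Hz.
B is above A, so f_B = 591 + 1.6 = 592.6 Hz.
C is above B, so f_C = 592.6 + 8 = 600.6 Hz.

600.6 Hz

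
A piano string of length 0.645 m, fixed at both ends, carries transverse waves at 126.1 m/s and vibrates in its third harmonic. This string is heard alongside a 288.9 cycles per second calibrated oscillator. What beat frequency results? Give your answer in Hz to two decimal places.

4.36 Hz

For a string fixed at both ends, f_n = n·v/(2L) = 3·126.1/(2·0.645) = 293.2558 Hz.
f_beat = |293.2558 − 288.9| = 4.36 Hz.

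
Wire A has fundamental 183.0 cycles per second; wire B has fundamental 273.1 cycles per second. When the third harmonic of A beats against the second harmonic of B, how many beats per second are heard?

Third harmonic of the first: 3·183.0 = 549.0 Hz.
Second harmonic of the second: 2·273.1 = 546.2 Hz.
f_beat = |549.0 − 546.2| = 2.8 Hz.

2.8 Hz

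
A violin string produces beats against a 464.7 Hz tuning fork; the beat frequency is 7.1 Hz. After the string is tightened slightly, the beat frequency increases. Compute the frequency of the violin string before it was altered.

471.8 Hz

|f − 464.7| = 7.1, so the violin string was at either 457.6 Hz or 471.8 Hz.
Increasing tension raises a string's frequency; the adjustment raises the violin string's frequency.
The beat rate rose, so the adjustment moved the violin string further from 464.7 Hz — it was already above the reference.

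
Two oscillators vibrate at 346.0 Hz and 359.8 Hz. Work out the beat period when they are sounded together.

f_beat = |346.0 − 359.8| = 13.8 Hz.
Beat period T = 1 / f_beat = 1 / 13.8 s.

0.072 s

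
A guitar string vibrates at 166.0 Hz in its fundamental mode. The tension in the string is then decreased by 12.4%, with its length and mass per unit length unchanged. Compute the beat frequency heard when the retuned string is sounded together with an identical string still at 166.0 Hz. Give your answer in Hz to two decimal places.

10.63 Hz

For a string, f ∝ √T, so the new frequency is 166.0·√0.876 = 155.3675 Hz.
f_beat = |155.3675 − 166.0| = 10.63 Hz.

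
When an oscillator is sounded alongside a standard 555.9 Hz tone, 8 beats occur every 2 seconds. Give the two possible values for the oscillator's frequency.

551.9 Hz or 559.9 Hz

Beat frequency = 8/2 = 4 Hz.
|f − 555.9| = 4, so f = 555.9 ± 4.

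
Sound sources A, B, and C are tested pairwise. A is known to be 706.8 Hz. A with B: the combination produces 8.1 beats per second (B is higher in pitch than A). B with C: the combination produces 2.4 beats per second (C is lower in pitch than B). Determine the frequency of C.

712.5 Hz

B is above A, so f_B = 706.8 + 8.1 = 714.9 Hz.
C is below B, so f_C = 714.9 − 2.4 = 712.5 Hz.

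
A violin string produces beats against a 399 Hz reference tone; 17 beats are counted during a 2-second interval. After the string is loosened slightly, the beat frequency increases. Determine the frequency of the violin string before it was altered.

Beat frequency = 17/2 = 8.5 Hz.
|f − 399| = 8.5, so the violin string was at either 390.5 Hz or 407.5 Hz.
Reducing tension lowers a string's frequency; the adjustment lowers the violin string's frequency.
The beat rate rose, so the adjustment moved the violin string further from 399 Hz — it was already below the reference.

390.5 Hz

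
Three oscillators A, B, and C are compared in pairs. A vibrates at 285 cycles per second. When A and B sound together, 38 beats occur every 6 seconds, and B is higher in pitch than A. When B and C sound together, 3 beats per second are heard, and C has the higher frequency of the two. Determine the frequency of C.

294.3333 Hz

A–B: Beat frequency = 38/6 = 6.3333 Hz.
B is above A, so f_B = 285 + 6.3333 = 291.3333 Hz.
C is above B, so f_C = 291.3333 + 3 = 294.3333 Hz.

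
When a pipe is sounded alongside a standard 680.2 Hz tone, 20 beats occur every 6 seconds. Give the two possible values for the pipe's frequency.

Beat frequency = 20/6 = 3.3333 Hz.
|f − 680.2| = 3.3333, so f = 680.2 ± 3.3333.

676.8667 Hz or 683.5333 Hz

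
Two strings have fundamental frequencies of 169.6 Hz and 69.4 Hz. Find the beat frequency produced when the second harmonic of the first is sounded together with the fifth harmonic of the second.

7.8 Hz

Second harmonic of the first: 2·169.6 = 339.2 Hz.
Fifth harmonic of the second: 5·69.4 = 347.0 Hz.
f_beat = |339.2 − 347.0| = 7.8 Hz.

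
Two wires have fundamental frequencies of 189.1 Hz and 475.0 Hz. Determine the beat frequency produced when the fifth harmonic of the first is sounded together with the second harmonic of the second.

4.5 Hz

Fifth harmonic of the first: 5·189.1 = 945.5 Hz.
Second harmonic of the second: 2·475.0 = 950.0 Hz.
f_beat = |945.5 − 950.0| = 4.5 Hz.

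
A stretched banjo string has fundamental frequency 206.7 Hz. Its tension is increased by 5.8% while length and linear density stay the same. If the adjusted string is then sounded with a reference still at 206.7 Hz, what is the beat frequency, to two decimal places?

For a string, f ∝ √T, so the new frequency is 206.7·√1.058 = 212.6098 Hz.
f_beat = |212.6098 − 206.7| = 5.91 Hz.

5.91 Hz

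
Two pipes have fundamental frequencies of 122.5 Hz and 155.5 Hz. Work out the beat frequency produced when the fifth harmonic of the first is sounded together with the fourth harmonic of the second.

Fifth harmonic of the first: 5·122.5 = 612.5 Hz.
Fourth harmonic of the second: 4·155.5 = 622.0 Hz.
f_beat = |612.5 − 622.0| = 9.5 Hz.

9.5 Hz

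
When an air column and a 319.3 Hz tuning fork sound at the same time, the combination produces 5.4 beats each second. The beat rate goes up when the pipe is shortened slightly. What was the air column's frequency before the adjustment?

|f − 319.3| = 5.4, so the air column was at either 313.9 Hz or 324.7 Hz.
A shorter pipe has a higher fundamental; the adjustment raises the air column's frequency.
The beat rate rose, so the adjustment moved the air column further from 319.3 Hz — it was already above the reference.

324.7 Hz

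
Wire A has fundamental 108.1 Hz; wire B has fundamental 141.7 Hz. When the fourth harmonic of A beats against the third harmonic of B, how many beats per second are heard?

7.3 Hz

Fourth harmonic of the first: 4·108.1 = 432.4 Hz.
Third harmonic of the second: 3·141.7 = 425.1 Hz.
f_beat = |432.4 − 425.1| = 7.3 Hz.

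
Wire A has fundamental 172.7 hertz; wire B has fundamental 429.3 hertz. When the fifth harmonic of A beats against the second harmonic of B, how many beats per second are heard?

4.9 Hz

Fifth harmonic of the first: 5·172.7 = 863.5 Hz.
Second harmonic of the second: 2·429.3 = 858.6 Hz.
f_beat = |863.5 − 858.6| = 4.9 Hz.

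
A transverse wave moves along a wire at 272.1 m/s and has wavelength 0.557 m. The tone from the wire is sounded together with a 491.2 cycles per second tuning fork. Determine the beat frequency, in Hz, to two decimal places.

2.69 Hz

Source frequency f = v/λ = 272.1/0.557 = 488.5099 Hz.
f_beat = |488.5099 − 491.2| = 2.69 Hz.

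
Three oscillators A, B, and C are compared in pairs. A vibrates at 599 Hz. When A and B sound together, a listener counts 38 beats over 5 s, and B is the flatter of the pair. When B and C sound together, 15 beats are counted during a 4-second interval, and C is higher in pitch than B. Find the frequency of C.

595.15 Hz

A–B: Beat frequency = 38/5 = 7.6 Hz.
B is below A, so f_B = 599 − 7.6 = 591.4 Hz.
B–C: Beat frequency = 15/4 = 3.75 Hz.
C is above B, so f_C = 591.4 + 3.75 = 595.15 Hz.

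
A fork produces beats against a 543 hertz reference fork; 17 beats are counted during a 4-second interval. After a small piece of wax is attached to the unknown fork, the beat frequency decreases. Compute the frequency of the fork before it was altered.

Beat frequency = 17/4 = 4.25 Hz.
|f − 543| = 4.25, so the fork was at either 538.75 Hz or 547.25 Hz.
Loading a fork with wax lowers its frequency; the adjustment lowers the fork's frequency.
The beat rate fell, so the adjustment moved the fork toward 543 Hz — it must have started above the reference.

547.25 Hz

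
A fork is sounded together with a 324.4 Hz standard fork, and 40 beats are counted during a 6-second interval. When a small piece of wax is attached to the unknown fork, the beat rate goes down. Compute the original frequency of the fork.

Beat frequency = 40/6 = 6.6667 Hz.
|f − 324.4| = 6.6667, so the fork was at either 317.7333 Hz or 331.0667 Hz.
Loading a fork with wax lowers its frequency; the adjustment lowers the fork's frequency.
The beat rate fell, so the adjustment moved the fork toward 324.4 Hz — it must have started above the reference.

331.0667 Hz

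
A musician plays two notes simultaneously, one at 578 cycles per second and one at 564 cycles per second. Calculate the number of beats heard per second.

f_beat = |f₁ − f₂|.
|578 − 564| = 14 Hz.

14 Hz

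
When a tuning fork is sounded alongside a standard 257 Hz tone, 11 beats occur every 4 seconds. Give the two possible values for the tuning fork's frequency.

Beat frequency = 11/4 = 2.75 Hz.
|f − 257| = 2.75, so f = 257 ± 2.75.

254.25 Hz or 259.75 Hz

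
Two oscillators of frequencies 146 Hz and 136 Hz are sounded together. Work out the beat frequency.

Beats arise from superposition of two nearby frequencies; the beat rate is |f₁ − f₂|.
|146 − 136| = 10 Hz.

10 Hz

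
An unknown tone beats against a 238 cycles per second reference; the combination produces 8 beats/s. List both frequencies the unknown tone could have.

|f − 238| = 8, so f = 238 ± 8.

230 Hz or 246 Hz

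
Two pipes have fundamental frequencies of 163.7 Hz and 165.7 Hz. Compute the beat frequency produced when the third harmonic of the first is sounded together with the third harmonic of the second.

Third harmonic of the first: 3·163.7 = 491.1 Hz.
Third harmonic of the second: 3·165.7 = 497.1 Hz.
f_beat = |491.1 − 497.1| = 6.0 Hz.

6.0 Hz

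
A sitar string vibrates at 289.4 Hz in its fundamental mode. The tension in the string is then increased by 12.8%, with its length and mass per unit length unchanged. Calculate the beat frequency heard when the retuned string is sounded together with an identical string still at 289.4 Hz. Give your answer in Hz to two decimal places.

17.96 Hz

For a string, f ∝ √T, so the new frequency is 289.4·√1.128 = 307.3641 Hz.
f_beat = |307.3641 − 289.4| = 17.96 Hz.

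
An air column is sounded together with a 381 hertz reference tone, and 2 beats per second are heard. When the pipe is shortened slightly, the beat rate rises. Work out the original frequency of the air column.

|f − 381| = 2, so the air column was at either 379 Hz or 383 Hz.
A shorter pipe has a higher fundamental; the adjustment raises the air column's frequency.
The beat rate rose, so the adjustment moved the air column further from 381 Hz — it was already above the reference.

383 Hz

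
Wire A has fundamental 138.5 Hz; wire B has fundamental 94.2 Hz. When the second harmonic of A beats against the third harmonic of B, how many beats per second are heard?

Second harmonic of the first: 2·138.5 = 277.0 Hz.
Third harmonic of the second: 3·94.2 = 282.6 Hz.
f_beat = |277.0 − 282.6| = 5.6 Hz.

5.6 Hz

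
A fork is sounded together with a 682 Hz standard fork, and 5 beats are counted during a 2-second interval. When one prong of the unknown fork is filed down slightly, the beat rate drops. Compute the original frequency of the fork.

Beat frequency = 5/2 = 2.5 Hz.
|f − 682| = 2.5, so the fork was at either 679.5 Hz or 684.5 Hz.
Filing a prong removes mass and raises the fork's frequency; the adjustment raises the fork's frequency.
The beat rate fell, so the adjustment moved the fork toward 682 Hz — it must have started below the reference.

679.5 Hz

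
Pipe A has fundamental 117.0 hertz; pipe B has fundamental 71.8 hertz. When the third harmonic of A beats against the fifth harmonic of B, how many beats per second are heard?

8.0 Hz

Third harmonic of the first: 3·117.0 = 351.0 Hz.
Fifth harmonic of the second: 5·71.8 = 359.0 Hz.
f_beat = |351.0 − 359.0| = 8.0 Hz.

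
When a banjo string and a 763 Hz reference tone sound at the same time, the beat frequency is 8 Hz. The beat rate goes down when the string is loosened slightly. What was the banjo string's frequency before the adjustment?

|f − 763| = 8, so the banjo string was at either 755 Hz or 771 Hz.
Reducing tension lowers a string's frequency; the adjustment lowers the banjo string's frequency.
The beat rate fell, so the adjustment moved the banjo string toward 763 Hz — it must have started above the reference.

771 Hz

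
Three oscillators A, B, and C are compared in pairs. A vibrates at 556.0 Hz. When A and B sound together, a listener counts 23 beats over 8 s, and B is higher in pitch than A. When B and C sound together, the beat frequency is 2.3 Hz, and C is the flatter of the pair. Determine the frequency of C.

A–B: Beat frequency = 23/8 = 2.875 Hz.
B is above A, so f_B = 556.0 + 2.875 = 558.875 Hz.
C is below B, so f_C = 558.875 − 2.3 = 556.575 Hz.

556.575 Hz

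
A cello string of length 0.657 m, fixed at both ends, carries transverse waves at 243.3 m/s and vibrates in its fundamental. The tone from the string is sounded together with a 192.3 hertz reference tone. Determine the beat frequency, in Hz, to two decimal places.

7.14 Hz

For a string fixed at both ends, f_n = n·v/(2L) = 1·243.3/(2·0.657) = 185.1598 Hz.
f_beat = |185.1598 − 192.3| = 7.14 Hz.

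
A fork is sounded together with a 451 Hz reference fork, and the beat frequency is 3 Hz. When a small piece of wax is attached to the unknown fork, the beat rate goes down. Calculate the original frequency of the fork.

|f − 451| = 3, so the fork was at either 448 Hz or 454 Hz.
Loading a fork with wax lowers its frequency; the adjustment lowers the fork's frequency.
The beat rate fell, so the adjustment moved the fork toward 451 Hz — it must have started above the reference.

454 Hz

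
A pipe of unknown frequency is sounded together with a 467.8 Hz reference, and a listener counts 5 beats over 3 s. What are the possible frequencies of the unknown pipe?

466.1333 Hz or 469.4667 Hz

Beat frequency = 5/3 = 1.6667 Hz.
|f − 467.8| = 1.6667, so f = 467.8 ± 1.6667.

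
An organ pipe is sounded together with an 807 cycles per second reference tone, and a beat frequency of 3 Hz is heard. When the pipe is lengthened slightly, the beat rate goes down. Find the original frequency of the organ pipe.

810 Hz

|f − 807| = 3, so the organ pipe was at either 804 Hz or 810 Hz.
A longer pipe has a lower fundamental; the adjustment lowers the organ pipe's frequency.
The beat rate fell, so the adjustment moved the organ pipe toward 807 Hz — it must have started above the reference.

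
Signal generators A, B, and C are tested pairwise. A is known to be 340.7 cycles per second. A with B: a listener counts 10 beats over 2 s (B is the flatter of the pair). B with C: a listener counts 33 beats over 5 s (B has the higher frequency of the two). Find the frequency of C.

A–B: Beat frequency = 10/2 = 5 Hz.
B is below A, so f_B = 340.7 − 5 = 335.7 Hz.
B–C: Beat frequency = 33/5 = 6.6 Hz.
C is below B, so f_C = 335.7 − 6.6 = 329.1 Hz.

329.1 Hz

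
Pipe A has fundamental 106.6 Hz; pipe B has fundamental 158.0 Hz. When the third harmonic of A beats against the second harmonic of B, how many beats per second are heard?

3.8 Hz

Third harmonic of the first: 3·106.6 = 319.8 Hz.
Second harmonic of the second: 2·158.0 = 316.0 Hz.
f_beat = |319.8 − 316.0| = 3.8 Hz.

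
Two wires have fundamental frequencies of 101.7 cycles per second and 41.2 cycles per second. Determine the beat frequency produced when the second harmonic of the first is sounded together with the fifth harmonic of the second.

Second harmonic of the first: 2·101.7 = 203.4 Hz.
Fifth harmonic of the second: 5·41.2 = 206.0 Hz.
f_beat = |203.4 − 206.0| = 2.6 Hz.

2.6 Hz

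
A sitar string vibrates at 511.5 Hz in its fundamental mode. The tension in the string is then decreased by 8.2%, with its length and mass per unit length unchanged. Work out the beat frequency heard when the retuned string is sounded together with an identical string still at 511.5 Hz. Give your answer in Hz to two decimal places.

21.42 Hz

For a string, f ∝ √T, so the new frequency is 511.5·√0.918 = 490.0800 Hz.
f_beat = |490.0800 − 511.5| = 21.42 Hz.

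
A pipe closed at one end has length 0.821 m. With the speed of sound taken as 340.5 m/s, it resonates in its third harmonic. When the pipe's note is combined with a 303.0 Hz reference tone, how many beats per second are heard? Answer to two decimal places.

Closed pipe (odd harmonics): f_n = n·v/(4L) = 3·340.5/(4·0.821) = 311.0536 Hz.
f_beat = |311.0536 − 303.0| = 8.05 Hz.

8.05 Hz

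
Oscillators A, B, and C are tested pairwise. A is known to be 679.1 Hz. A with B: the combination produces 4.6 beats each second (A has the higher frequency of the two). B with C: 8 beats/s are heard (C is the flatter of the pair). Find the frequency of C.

B is below A, so f_B = 679.1 − 4.6 = 674.5 Hz.
C is below B, so f_C = 674.5 − 8 = 666.5 Hz.

666.5 Hz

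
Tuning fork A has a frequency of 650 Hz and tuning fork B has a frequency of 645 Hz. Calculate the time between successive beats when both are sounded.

f_beat = |650 − 645| = 5 Hz.
Beat period T = 1 / f_beat = 1 / 5 s.

0.200 s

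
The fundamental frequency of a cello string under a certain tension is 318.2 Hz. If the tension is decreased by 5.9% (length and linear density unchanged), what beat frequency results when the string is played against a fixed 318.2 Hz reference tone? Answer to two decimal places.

For a string, f ∝ √T, so the new frequency is 318.2·√0.941 = 308.6704 Hz.
f_beat = |308.6704 − 318.2| = 9.53 Hz.

9.53 Hz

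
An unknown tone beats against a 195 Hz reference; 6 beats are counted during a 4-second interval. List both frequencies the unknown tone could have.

Beat frequency = 6/4 = 1.5 Hz.
|f − 195| = 1.5, so f = 195 ± 1.5.

193.5 Hz or 196.5 Hz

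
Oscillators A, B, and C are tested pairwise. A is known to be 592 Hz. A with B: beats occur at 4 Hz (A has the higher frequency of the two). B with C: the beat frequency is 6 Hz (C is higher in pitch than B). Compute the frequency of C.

B is below A, so f_B = 592 − 4 = 588 Hz.
C is above B, so f_C = 588 + 6 = 594 Hz.

594 Hz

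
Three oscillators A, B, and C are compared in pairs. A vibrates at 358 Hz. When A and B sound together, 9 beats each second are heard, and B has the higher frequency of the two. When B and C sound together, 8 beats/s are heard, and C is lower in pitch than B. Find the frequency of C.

B is above A, so f_B = 358 + 9 = 367 Hz.
C is below B, so f_C = 367 − 8 = 359 Hz.

359 Hz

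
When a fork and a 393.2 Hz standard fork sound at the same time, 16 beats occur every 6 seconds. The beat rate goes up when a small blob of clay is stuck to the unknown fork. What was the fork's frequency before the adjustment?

Beat frequency = 16/6 = 2.6667 Hz.
|f − 393.2| = 2.6667, so the fork was at either 390.5333 Hz or 395.8667 Hz.
Adding mass to a fork lowers its frequency; the adjustment lowers the fork's frequency.
The beat rate rose, so the adjustment moved the fork further from 393.2 Hz — it was already below the reference.

390.5333 Hz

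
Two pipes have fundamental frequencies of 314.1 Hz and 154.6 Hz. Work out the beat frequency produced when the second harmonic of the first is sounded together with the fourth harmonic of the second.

9.8 Hz

Second harmonic of the first: 2·314.1 = 628.2 Hz.
Fourth harmonic of the second: 4·154.6 = 618.4 Hz.
f_beat = |628.2 − 618.4| = 9.8 Hz.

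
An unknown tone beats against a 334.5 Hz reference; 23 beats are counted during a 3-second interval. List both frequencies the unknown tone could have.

326.8333 Hz or 342.1667 Hz

Beat frequency = 23/3 = 7.6667 Hz.
|f − 334.5| = 7.6667, so f = 334.5 ± 7.6667.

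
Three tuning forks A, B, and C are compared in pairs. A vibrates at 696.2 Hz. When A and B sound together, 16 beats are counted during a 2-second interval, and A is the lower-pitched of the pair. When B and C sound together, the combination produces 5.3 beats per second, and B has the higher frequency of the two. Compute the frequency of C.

698.9 Hz

A–B: Beat frequency = 16/2 = 8 Hz.
B is above A, so f_B = 696.2 + 8 = 704.2 Hz.
C is below B, so f_C = 704.2 − 5.3 = 698.9 Hz.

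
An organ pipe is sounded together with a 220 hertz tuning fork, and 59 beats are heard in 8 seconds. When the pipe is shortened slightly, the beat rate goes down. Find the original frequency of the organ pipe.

212.625 Hz

Beat frequency = 59/8 = 7.375 Hz.
|f − 220| = 7.375, so the organ pipe was at either 212.625 Hz or 227.375 Hz.
A shorter pipe has a higher fundamental; the adjustment raises the organ pipe's frequency.
The beat rate fell, so the adjustment moved the organ pipe toward 220 Hz — it must have started below the reference.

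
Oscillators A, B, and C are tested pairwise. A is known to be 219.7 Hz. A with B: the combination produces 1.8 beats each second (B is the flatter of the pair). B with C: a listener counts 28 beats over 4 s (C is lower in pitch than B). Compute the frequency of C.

210.9 Hz

B is below A, so f_B = 219.7 − 1.8 = 217.9 Hz.
B–C: Beat frequency = 28/4 = 7 Hz.
C is below B, so f_C = 217.9 − 7 = 210.9 Hz.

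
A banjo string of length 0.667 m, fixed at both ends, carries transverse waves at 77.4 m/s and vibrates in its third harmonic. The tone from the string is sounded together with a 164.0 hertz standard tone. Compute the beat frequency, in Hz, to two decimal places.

10.06 Hz

For a string fixed at both ends, f_n = n·v/(2L) = 3·77.4/(2·0.667) = 174.0630 Hz.
f_beat = |174.0630 − 164.0| = 10.06 Hz.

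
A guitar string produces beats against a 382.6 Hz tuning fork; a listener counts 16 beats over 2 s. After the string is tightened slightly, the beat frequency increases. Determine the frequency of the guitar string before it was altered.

390.6 Hz

Beat frequency = 16/2 = 8 Hz.
|f − 382.6| = 8, so the guitar string was at either 374.6 Hz or 390.6 Hz.
Increasing tension raises a string's frequency; the adjustment raises the guitar string's frequency.
The beat rate rose, so the adjustment moved the guitar string further from 382.6 Hz — it was already above the reference.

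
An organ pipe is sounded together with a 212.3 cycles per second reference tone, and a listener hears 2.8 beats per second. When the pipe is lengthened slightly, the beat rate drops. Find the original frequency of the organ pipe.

|f − 212.3| = 2.8, so the organ pipe was at either 209.5 Hz or 215.1 Hz.
A longer pipe has a lower fundamental; the adjustment lowers the organ pipe's frequency.
The beat rate fell, so the adjustment moved the organ pipe toward 212.3 Hz — it must have started above the reference.

215.1 Hz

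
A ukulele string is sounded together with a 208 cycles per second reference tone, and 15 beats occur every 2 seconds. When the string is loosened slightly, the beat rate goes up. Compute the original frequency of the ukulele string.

Beat frequency = 15/2 = 7.5 Hz.
|f − 208| = 7.5, so the ukulele string was at either 200.5 Hz or 215.5 Hz.
Reducing tension lowers a string's frequency; the adjustment lowers the ukulele string's frequency.
The beat rate rose, so the adjustment moved the ukulele string further from 208 Hz — it was already below the reference.

200.5 Hz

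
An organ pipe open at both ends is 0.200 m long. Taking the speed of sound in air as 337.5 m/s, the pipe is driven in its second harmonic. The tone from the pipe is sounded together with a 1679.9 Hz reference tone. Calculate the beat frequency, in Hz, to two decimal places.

Open pipe: f_n = n·v/(2L) = 2·337.5/(2·0.200) = 1687.5000 Hz.
f_beat = |1687.5000 − 1679.9| = 7.60 Hz.

7.60 Hz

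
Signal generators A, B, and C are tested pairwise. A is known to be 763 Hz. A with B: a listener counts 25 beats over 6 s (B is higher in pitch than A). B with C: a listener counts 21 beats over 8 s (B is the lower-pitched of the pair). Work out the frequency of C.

A–B: Beat frequency = 25/6 = 4.1667 Hz.
B is above A, so f_B = 763 + 4.1667 = 767.1667 Hz.
B–C: Beat frequency = 21/8 = 2.625 Hz.
C is above B, so f_C = 767.1667 + 2.625 = 769.7917 Hz.

769.7917 Hz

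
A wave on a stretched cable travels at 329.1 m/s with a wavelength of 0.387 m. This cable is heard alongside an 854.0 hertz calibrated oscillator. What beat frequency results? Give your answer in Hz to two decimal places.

Source frequency f = v/λ = 329.1/0.387 = 850.3876 Hz.
f_beat = |850.3876 − 854.0| = 3.61 Hz.

3.61 Hz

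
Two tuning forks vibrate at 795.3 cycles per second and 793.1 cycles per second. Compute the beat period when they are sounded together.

f_beat = |795.3 − 793.1| = 2.2 Hz.
Beat period T = 1 / f_beat = 1 / 2.2 s.

0.455 s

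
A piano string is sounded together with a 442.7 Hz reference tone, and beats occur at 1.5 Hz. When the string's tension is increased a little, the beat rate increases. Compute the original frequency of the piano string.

|f − 442.7| = 1.5, so the piano string was at either 441.2 Hz or 444.2 Hz.
Higher tension means higher frequency; the adjustment raises the piano string's frequency.
The beat rate rose, so the adjustment moved the piano string further from 442.7 Hz — it was already above the reference.

444.2 Hz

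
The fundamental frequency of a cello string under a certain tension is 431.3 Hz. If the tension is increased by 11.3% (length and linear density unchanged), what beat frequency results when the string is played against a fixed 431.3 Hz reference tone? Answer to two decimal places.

For a string, f ∝ √T, so the new frequency is 431.3·√1.113 = 455.0164 Hz.
f_beat = |455.0164 − 431.3| = 23.72 Hz.

23.72 Hz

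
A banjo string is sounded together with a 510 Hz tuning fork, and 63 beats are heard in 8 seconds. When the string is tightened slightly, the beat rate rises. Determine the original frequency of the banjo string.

Beat frequency = 63/8 = 7.875 Hz.
|f − 510| = 7.875, so the banjo string was at either 502.125 Hz or 517.875 Hz.
Increasing tension raises a string's frequency; the adjustment raises the banjo string's frequency.
The beat rate rose, so the adjustment moved the banjo string further from 510 Hz — it was already above the reference.

517.875 Hz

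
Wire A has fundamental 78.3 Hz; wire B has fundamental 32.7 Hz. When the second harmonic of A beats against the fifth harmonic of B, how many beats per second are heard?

6.9 Hz

Second harmonic of the first: 2·78.3 = 156.6 Hz.
Fifth harmonic of the second: 5·32.7 = 163.5 Hz.
f_beat = |156.6 − 163.5| = 6.9 Hz.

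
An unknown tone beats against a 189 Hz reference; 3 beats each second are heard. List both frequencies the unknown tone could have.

186 Hz or 192 Hz

|f − 189| = 3, so f = 189 ± 3.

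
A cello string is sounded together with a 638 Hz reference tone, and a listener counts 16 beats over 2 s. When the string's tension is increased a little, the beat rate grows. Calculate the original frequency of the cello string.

646 Hz

Beat frequency = 16/2 = 8 Hz.
|f − 638| = 8, so the cello string was at either 630 Hz or 646 Hz.
Higher tension means higher frequency; the adjustment raises the cello string's frequency.
The beat rate rose, so the adjustment moved the cello string further from 638 Hz — it was already above the reference.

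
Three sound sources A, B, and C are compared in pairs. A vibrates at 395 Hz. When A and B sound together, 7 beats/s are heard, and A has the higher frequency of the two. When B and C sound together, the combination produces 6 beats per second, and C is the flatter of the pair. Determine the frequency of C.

B is below A, so f_B = 395 − 7 = 388 Hz.
C is below B, so f_C = 388 − 6 = 382 Hz.

382 Hz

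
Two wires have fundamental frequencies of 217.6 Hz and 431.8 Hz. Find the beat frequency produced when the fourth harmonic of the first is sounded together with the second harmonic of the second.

Fourth harmonic of the first: 4·217.6 = 870.4 Hz.
Second harmonic of the second: 2·431.8 = 863.6 Hz.
f_beat = |870.4 − 863.6| = 6.8 Hz.

6.8 Hz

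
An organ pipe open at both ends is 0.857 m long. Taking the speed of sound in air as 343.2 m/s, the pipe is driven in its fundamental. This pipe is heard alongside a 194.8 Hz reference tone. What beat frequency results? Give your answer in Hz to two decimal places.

5.43 Hz

Open pipe: f_n = n·v/(2L) = 1·343.2/(2·0.857) = 200.2334 Hz.
f_beat = |200.2334 − 194.8| = 5.43 Hz.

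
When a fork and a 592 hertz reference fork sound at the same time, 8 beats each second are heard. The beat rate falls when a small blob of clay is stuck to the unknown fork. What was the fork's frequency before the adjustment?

|f − 592| = 8, so the fork was at either 584 Hz or 600 Hz.
Adding mass to a fork lowers its frequency; the adjustment lowers the fork's frequency.
The beat rate fell, so the adjustment moved the fork toward 592 Hz — it must have started above the reference.

600 Hz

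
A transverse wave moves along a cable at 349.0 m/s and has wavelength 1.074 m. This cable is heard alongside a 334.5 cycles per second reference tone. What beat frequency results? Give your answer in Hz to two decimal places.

Source frequency f = v/λ = 349.0/1.074 = 324.9534 Hz.
f_beat = |324.9534 − 334.5| = 9.55 Hz.

9.55 Hz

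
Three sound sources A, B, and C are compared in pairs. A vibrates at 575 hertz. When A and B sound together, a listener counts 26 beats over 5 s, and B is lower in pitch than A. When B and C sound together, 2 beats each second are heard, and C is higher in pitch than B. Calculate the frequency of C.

571.8 Hz

A–B: Beat frequency = 26/5 = 5.2 Hz.
B is below A, so f_B = 575 − 5.2 = 569.8 Hz.
C is above B, so f_C = 569.8 + 2 = 571.8 Hz.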